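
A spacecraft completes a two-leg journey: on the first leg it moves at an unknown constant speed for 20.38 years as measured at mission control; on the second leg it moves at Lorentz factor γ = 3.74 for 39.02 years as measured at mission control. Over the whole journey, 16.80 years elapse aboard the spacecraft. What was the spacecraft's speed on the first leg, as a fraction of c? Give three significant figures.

Leg 1: speed unknown; τ_1 = 20.38/γ_1.
Leg 2: γ = 3.74; τ_2 = 39.02/3.740 = 10.43 years.
Total proper time: τ_1 + 10.43 = 16.80, so τ_1 = 16.80 − 10.43 = 6.367 years.
γ_1 = 20.38/6.367 = 3.201; β = √(1 − 1/γ²) = √0.9024.

β = 0.950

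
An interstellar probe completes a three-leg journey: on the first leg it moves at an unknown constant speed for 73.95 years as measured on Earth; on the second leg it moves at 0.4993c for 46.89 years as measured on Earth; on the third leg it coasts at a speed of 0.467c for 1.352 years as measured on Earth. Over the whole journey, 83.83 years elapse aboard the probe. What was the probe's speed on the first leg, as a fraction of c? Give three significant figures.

Leg 1: speed unknown; τ_1 = 73.95/γ_1.
Leg 2: γ = 1/√(1 − 0.4993²) = 1/√0.7507 = 1.154; τ_2 = 46.89/1.154 = 40.63 years.
Leg 3: γ = 1/√(1 − 0.467²) = 1/√0.7819 = 1.131; τ_3 = 1.352/1.131 = 1.196 years.
Total proper time: τ_1 + 40.63 + 1.196 = 83.83, so τ_1 = 83.83 − 41.82 = 42.01 years.
γ_1 = 73.95/42.01 = 1.760; β = √(1 − 1/γ²) = √0.6773.

β = 0.823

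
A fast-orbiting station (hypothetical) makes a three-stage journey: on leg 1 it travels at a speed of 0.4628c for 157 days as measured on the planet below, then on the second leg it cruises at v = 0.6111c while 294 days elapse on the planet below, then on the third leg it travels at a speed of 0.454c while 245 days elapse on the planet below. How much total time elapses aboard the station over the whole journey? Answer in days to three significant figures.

τ = 590 days

Leg 1: γ = 1/√(1 − 0.4628²) = 1/√0.7858 = 1.128; τ_1 = 157/1.128 = 139.2 days.
Leg 2: γ = 1/√(1 − 0.6111²) = 1/√0.6266 = 1.263; τ_2 = 294/1.263 = 232.7 days.
Leg 3: γ = 1/√(1 − 0.454²) = 1/√0.7939 = 1.122; τ_3 = 245/1.122 = 218.3 days.
Total: 139.2 + 232.7 + 218.3 days.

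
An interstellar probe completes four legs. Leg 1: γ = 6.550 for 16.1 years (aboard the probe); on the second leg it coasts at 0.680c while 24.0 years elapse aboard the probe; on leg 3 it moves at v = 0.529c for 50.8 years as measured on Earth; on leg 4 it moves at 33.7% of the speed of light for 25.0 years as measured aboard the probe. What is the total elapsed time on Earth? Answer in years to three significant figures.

Leg 1: γ = 6.550; Δt_1 = 6.550 × 16.1 = 105.5 years.
Leg 2: γ = 1/√(1 − 0.680²) = 1/√0.5376 = 1.364; Δt_2 = 1.364 × 24.0 = 32.73 years.
Leg 3: 50.8 years is already measured on Earth.
Leg 4: β = 0.337; γ = 1/√(1 − 0.337²) = 1/√0.8864 = 1.062; Δt_4 = 1.062 × 25.0 = 26.55 years.
Total: 105.5 + 32.73 + 50.80 + 26.55 years.

Δt = 216 years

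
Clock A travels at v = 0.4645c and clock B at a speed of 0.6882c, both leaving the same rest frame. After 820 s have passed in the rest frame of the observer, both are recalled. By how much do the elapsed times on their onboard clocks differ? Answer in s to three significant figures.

|τ_A − τ_B| = 131 s

A: γ = 1/√(1 − 0.4645²) = 1/√0.7842 = 1.129; τ_A = 820/1.129 = 726.2 s.
B: γ = 1/√(1 − 0.6882²) = 1/√0.5264 = 1.378; τ_B = 820/1.378 = 594.9 s.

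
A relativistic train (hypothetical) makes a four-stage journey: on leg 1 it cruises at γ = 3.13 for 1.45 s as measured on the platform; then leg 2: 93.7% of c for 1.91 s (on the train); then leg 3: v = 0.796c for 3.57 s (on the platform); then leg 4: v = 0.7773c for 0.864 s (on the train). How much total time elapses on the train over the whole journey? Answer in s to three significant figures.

Leg 1: γ = 3.13; τ_1 = 1.45/3.130 = 0.4633 s.
Leg 2: 1.91 s is already measured on the train.
Leg 3: γ = 1/√(1 − 0.796²) = 1/√0.3664 = 1.652; τ_3 = 3.57/1.652 = 2.161 s.
Leg 4: 0.864 s is already measured on the train.
Total: 0.4633 + 1.910 + 2.161 + 0.8640 s.

τ = 5.40 s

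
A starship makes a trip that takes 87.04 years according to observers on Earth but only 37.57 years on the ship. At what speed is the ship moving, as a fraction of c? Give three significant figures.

v = 0.902c

The proper time is measured on the ship (both events occur at the ship's location); Δt is measured on Earth. γ = Δt/τ = 87.04/37.57 = 2.317.
β = √(1 − 1/γ²) = √(1 − 0.1863) = √0.8137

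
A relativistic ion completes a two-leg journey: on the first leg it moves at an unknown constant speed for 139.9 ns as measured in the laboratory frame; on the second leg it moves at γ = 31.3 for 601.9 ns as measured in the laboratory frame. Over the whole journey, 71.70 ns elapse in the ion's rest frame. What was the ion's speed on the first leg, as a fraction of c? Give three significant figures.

β = 0.927

Leg 1: speed unknown; τ_1 = 139.9/γ_1.
Leg 2: γ = 31.3; τ_2 = 601.9/31.30 = 19.23 ns.
Total proper time: τ_1 + 19.23 = 71.70, so τ_1 = 71.70 − 19.23 = 52.47 ns.
γ_1 = 139.9/52.47 = 2.666; β = √(1 − 1/γ²) = √0.8593.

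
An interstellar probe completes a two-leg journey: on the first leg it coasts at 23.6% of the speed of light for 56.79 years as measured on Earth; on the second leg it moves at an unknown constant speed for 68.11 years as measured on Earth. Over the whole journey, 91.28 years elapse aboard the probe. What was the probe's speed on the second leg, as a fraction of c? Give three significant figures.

Leg 1: β = 0.236; γ = 1/√(1 − 0.236²) = 1/√0.9443 = 1.029; τ_1 = 56.79/1.029 = 55.19 years.
Leg 2: speed unknown; τ_2 = 68.11/γ_2.
Total proper time: 55.19 + τ_2 = 91.28, so τ_2 = 91.28 − 55.19 = 36.09 years.
γ_2 = 68.11/36.09 = 1.887; β = √(1 − 1/γ²) = √0.7192.

β = 0.848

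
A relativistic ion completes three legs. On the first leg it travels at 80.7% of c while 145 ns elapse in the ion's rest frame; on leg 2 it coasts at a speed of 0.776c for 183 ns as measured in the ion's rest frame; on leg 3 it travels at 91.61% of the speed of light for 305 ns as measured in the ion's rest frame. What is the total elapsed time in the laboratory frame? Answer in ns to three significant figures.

Leg 1: β = 0.807; γ = 1/√(1 − 0.807²) = 1/√0.3488 = 1.693; Δt_1 = 1.693 × 145 = 245.5 ns.
Leg 2: γ = 1/√(1 − 0.776²) = 1/√0.3978 = 1.585; Δt_2 = 1.585 × 183 = 290.1 ns.
Leg 3: β = 0.9161; γ = 1/√(1 − 0.9161²) = 1/√0.1608 = 2.494; Δt_3 = 2.494 × 305 = 760.7 ns.
Total: 245.5 + 290.1 + 760.7 ns.

Δt = 1300 ns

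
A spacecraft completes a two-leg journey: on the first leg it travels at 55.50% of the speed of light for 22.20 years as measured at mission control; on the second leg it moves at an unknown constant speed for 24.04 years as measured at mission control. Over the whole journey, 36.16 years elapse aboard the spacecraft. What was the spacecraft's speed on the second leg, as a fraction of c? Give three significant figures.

β = 0.677

Leg 1: β = 0.5550; γ = 1/√(1 − 0.5550²) = 1/√0.6920 = 1.202; τ_1 = 22.20/1.202 = 18.47 years.
Leg 2: speed unknown; τ_2 = 24.04/γ_2.
Total proper time: 18.47 + τ_2 = 36.16, so τ_2 = 36.16 − 18.47 = 17.69 years.
γ_2 = 24.04/17.69 = 1.359; β = √(1 − 1/γ²) = √0.4583.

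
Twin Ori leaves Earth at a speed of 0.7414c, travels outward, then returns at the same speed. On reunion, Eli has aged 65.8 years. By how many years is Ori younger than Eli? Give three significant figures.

γ = 1/√(1 − 0.7414²) = 1/√0.4503 = 1.490
Ori's elapsed proper time: τ = 65.8/1.490 = 44.16 years.
Age gap = Δt − τ = 65.8 − 44.16 years.

Δt − τ = 21.6 years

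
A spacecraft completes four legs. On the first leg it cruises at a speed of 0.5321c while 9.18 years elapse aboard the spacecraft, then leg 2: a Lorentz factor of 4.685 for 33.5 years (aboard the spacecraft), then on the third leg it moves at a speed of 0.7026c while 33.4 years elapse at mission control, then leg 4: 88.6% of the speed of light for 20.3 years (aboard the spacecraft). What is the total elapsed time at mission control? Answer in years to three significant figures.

Leg 1: γ = 1/√(1 − 0.5321²) = 1/√0.7169 = 1.181; Δt_1 = 1.181 × 9.18 = 10.84 years.
Leg 2: γ = 4.685; Δt_2 = 4.685 × 33.5 = 156.9 years.
Leg 3: 33.4 years is already measured at mission control.
Leg 4: β = 0.886; γ = 1/√(1 − 0.886²) = 1/√0.2150 = 2.157; Δt_4 = 2.157 × 20.3 = 43.78 years.
Total: 10.84 + 156.9 + 33.40 + 43.78 years.

Δt = 245 years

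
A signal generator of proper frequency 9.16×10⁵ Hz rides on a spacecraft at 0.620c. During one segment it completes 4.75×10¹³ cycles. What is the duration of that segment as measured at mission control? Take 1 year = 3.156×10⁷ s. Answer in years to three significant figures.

γ = 1/√(1 − 0.620²) = 1/√0.6156 = 1.275
Proper time for N cycles: τ = N/f = 4.75×10¹³/(9.16×10⁵) = 5.186×10⁷ s = 1.643 years.
Lab-frame duration Δt = γτ = 1.275 × 1.643 = 2.094 years.

Δt = 2.09 years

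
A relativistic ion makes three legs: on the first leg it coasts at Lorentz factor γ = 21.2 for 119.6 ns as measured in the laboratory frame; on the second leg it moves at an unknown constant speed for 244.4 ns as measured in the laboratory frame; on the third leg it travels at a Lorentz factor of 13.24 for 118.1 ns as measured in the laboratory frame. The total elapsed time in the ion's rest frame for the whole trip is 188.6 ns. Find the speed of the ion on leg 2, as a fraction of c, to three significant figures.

β = 0.702

Leg 1: γ = 21.2; τ_1 = 119.6/21.20 = 5.642 ns.
Leg 2: speed unknown; τ_2 = 244.4/γ_2.
Leg 3: γ = 13.24; τ_3 = 118.1/13.24 = 8.920 ns.
Total proper time: 5.642 + τ_2 + 8.920 = 188.6, so τ_2 = 188.6 − 14.56 = 174.0 ns.
γ_2 = 244.4/174.0 = 1.404; β = √(1 − 1/γ²) = √0.4929.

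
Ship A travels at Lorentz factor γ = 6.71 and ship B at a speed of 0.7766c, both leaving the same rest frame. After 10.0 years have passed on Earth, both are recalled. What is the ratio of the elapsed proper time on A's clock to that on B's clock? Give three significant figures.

τ_A/τ_B = 0.237

A: γ = 6.71. B: γ = 1/√(1 − 0.7766²) = 1/√0.3969 = 1.587.
τ_A/τ_B = γ_B/γ_A = 1.587/6.710 = 0.2366, so τ_A/τ_B = 0.2366.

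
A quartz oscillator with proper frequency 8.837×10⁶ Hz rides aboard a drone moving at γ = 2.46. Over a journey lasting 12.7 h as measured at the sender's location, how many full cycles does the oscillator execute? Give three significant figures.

γ = 2.46
The oscillator's own cycle count is N = f × τ where τ is the proper time aboard the drone. τ = Δt/γ = 12.7/2.460 = 5.163 h = 1.859×10⁴ s.
N = 8.837×10⁶ × 1.859×10⁴ = 1.642×10¹¹.

N = 1.64×10¹¹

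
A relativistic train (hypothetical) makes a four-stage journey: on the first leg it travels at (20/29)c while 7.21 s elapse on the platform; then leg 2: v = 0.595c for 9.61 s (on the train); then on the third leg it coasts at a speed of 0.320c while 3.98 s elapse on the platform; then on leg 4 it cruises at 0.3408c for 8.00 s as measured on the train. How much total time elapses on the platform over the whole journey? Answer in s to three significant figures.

Δt = 31.7 s

Leg 1: 7.21 s is already measured on the platform.
Leg 2: γ = 1/√(1 − 0.595²) = 1/√0.6460 = 1.244; Δt_2 = 1.244 × 9.61 = 11.96 s.
Leg 3: 3.98 s is already measured on the platform.
Leg 4: γ = 1/√(1 − 0.3408²) = 1/√0.8839 = 1.064; Δt_4 = 1.064 × 8.00 = 8.509 s.
Total: 7.210 + 11.96 + 3.980 + 8.509 s.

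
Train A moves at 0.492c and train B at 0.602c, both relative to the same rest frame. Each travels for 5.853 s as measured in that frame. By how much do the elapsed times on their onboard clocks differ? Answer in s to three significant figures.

|τ_A − τ_B| = 0.422 s

A: γ = 1/√(1 − 0.492²) = 1/√0.7579 = 1.149; τ_A = 5.853/1.149 = 5.096 s.
B: γ = 1/√(1 − 0.602²) = 1/√0.6376 = 1.252; τ_B = 5.853/1.252 = 4.674 s.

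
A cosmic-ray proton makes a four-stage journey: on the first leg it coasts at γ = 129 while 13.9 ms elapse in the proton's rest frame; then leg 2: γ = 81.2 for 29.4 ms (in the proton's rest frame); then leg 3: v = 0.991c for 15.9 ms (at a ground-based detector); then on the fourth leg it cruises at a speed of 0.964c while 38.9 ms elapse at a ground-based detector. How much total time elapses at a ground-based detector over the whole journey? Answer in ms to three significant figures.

Δt = 4240 ms

Leg 1: γ = 129; Δt_1 = 129.0 × 13.9 = 1793 ms.
Leg 2: γ = 81.2; Δt_2 = 81.20 × 29.4 = 2387 ms.
Leg 3: 15.9 ms is already measured at a ground-based detector.
Leg 4: 38.9 ms is already measured at a ground-based detector.
Total: 1793 + 2387 + 15.90 + 38.90 ms.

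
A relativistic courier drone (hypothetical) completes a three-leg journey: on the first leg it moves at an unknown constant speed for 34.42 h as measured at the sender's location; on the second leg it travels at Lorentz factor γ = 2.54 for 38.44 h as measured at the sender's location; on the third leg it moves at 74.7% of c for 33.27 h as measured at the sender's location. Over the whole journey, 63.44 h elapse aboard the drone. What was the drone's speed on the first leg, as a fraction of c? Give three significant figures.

β = 0.649

Leg 1: speed unknown; τ_1 = 34.42/γ_1.
Leg 2: γ = 2.54; τ_2 = 38.44/2.540 = 15.13 h.
Leg 3: β = 0.747; γ = 1/√(1 − 0.747²) = 1/√0.4420 = 1.504; τ_3 = 33.27/1.504 = 22.12 h.
Total proper time: τ_1 + 15.13 + 22.12 = 63.44, so τ_1 = 63.44 − 37.25 = 26.19 h.
γ_1 = 34.42/26.19 = 1.314; β = √(1 − 1/γ²) = √0.4212.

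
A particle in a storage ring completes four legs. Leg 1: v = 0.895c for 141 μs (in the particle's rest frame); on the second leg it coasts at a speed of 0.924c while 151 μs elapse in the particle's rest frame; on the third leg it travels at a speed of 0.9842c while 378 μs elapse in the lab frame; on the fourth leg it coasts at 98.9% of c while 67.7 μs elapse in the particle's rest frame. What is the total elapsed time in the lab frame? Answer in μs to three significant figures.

Δt = 1550 μs

Leg 1: γ = 1/√(1 − 0.895²) = 1/√0.1990 = 2.242; Δt_1 = 2.242 × 141 = 316.1 μs.
Leg 2: γ = 1/√(1 − 0.924²) = 1/√0.1462 = 2.615; Δt_2 = 2.615 × 151 = 394.9 μs.
Leg 3: 378 μs is already measured in the lab frame.
Leg 4: β = 0.989; γ = 1/√(1 − 0.989²) = 1/√0.02188 = 6.761; Δt_4 = 6.761 × 67.7 = 457.7 μs.
Total: 316.1 + 394.9 + 378.0 + 457.7 μs.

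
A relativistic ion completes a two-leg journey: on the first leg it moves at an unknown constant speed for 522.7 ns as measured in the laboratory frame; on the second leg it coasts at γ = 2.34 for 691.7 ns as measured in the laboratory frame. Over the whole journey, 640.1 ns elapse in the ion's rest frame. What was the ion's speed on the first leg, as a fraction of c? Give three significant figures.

β = 0.752

Leg 1: speed unknown; τ_1 = 522.7/γ_1.
Leg 2: γ = 2.34; τ_2 = 691.7/2.340 = 295.6 ns.
Total proper time: τ_1 + 295.6 = 640.1, so τ_1 = 640.1 − 295.6 = 344.5 ns.
γ_1 = 522.7/344.5 = 1.517; β = √(1 − 1/γ²) = √0.5656.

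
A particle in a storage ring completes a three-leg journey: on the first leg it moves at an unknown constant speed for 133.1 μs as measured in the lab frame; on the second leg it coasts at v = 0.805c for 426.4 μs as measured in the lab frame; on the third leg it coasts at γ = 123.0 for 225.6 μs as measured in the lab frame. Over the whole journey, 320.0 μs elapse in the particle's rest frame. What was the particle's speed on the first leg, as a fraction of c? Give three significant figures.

β = 0.872

Leg 1: speed unknown; τ_1 = 133.1/γ_1.
Leg 2: γ = 1/√(1 − 0.805²) = 1/√0.3520 = 1.686; τ_2 = 426.4/1.686 = 253.0 μs.
Leg 3: γ = 123.0; τ_3 = 225.6/123.0 = 1.834 μs.
Total proper time: τ_1 + 253.0 + 1.834 = 320.0, so τ_1 = 320.0 − 254.8 = 65.19 μs.
γ_1 = 133.1/65.19 = 2.042; β = √(1 − 1/γ²) = √0.7601.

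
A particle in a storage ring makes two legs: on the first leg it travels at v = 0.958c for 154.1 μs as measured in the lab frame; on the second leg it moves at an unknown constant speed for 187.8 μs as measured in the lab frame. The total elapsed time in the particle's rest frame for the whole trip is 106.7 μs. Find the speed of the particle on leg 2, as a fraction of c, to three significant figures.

β = 0.943

Leg 1: γ = 1/√(1 − 0.958²) = 1/√0.08224 = 3.487; τ_1 = 154.1/3.487 = 44.19 μs.
Leg 2: speed unknown; τ_2 = 187.8/γ_2.
Total proper time: 44.19 + τ_2 = 106.7, so τ_2 = 106.7 − 44.19 = 62.51 μs.
γ_2 = 187.8/62.51 = 3.004; β = √(1 − 1/γ²) = √0.8892.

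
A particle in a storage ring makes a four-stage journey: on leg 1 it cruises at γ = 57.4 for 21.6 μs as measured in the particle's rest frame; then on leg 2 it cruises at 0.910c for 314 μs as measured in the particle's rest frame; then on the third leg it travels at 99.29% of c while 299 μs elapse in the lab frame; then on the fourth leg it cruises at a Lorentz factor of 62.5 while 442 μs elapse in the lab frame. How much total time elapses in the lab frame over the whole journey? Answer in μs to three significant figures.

Leg 1: γ = 57.4; Δt_1 = 57.40 × 21.6 = 1240 μs.
Leg 2: γ = 1/√(1 − 0.910²) = 1/√0.1719 = 2.412; Δt_2 = 2.412 × 314 = 757.3 μs.
Leg 3: 299 μs is already measured in the lab frame.
Leg 4: 442 μs is already measured in the lab frame.
Total: 1240 + 757.3 + 299.0 + 442.0 μs.

Δt = 2740 μs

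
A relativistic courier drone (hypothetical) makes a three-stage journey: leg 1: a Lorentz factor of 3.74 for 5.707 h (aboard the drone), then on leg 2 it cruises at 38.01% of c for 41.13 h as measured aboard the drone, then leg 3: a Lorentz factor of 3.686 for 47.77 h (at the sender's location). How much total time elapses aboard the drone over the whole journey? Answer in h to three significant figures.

τ = 59.8 h

Leg 1: 5.707 h is already measured aboard the drone.
Leg 2: 41.13 h is already measured aboard the drone.
Leg 3: γ = 3.686; τ_3 = 47.77/3.686 = 12.96 h.
Total: 5.707 + 41.13 + 12.96 h.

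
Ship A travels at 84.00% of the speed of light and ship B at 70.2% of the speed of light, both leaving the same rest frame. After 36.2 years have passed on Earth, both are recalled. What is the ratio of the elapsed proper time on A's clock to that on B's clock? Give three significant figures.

A: β = 0.8400; γ = 1/√(1 − 0.8400²) = 1/√0.2944 = 1.843. B: β = 0.702; γ = 1/√(1 − 0.702²) = 1/√0.5072 = 1.404.
τ_A/τ_B = γ_B/γ_A = 1.404/1.843 = 0.7619, so τ_A/τ_B = 0.7619.

τ_A/τ_B = 0.762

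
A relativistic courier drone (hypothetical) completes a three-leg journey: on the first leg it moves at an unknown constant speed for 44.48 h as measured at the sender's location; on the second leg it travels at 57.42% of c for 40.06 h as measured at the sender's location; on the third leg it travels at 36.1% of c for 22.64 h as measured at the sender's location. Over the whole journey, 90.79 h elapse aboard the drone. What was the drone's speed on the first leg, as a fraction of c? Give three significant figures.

β = 0.559

Leg 1: speed unknown; τ_1 = 44.48/γ_1.
Leg 2: β = 0.5742; γ = 1/√(1 − 0.5742²) = 1/√0.6703 = 1.221; τ_2 = 40.06/1.221 = 32.80 h.
Leg 3: β = 0.361; γ = 1/√(1 − 0.361²) = 1/√0.8697 = 1.072; τ_3 = 22.64/1.072 = 21.11 h.
Total proper time: τ_1 + 32.80 + 21.11 = 90.79, so τ_1 = 90.79 − 53.91 = 36.88 h.
γ_1 = 44.48/36.88 = 1.206; β = √(1 − 1/γ²) = √0.3126.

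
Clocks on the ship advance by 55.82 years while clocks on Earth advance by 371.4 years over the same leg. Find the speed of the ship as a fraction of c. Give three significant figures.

The proper time is measured on the ship (both events occur at the ship's location); Δt is measured on Earth. γ = Δt/τ = 371.4/55.82 = 6.654.
β = √(1 − 1/γ²) = √(1 − 0.02259) = √0.9774

β = 0.989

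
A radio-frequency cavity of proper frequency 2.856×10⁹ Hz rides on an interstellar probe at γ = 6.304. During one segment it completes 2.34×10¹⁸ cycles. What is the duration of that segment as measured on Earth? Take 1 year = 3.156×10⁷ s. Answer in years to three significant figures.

γ = 6.304
Proper time for N cycles: τ = N/f = 2.34×10¹⁸/(2.856×10⁹) = 8.193×10⁸ s = 25.96 years.
Lab-frame duration Δt = γτ = 6.304 × 25.96 = 163.7 years.

Δt = 164 years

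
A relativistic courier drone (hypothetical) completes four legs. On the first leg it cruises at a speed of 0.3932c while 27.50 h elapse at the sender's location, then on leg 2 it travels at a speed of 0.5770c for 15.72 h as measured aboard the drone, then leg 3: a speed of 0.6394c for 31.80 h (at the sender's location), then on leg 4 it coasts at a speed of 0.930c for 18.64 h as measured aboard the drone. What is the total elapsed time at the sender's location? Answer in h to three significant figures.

Δt = 129 h

Leg 1: 27.50 h is already measured at the sender's location.
Leg 2: γ = 1/√(1 − 0.5770²) = 1/√0.6671 = 1.224; Δt_2 = 1.224 × 15.72 = 19.25 h.
Leg 3: 31.80 h is already measured at the sender's location.
Leg 4: γ = 1/√(1 − 0.930²) = 1/√0.1351 = 2.721; Δt_4 = 2.721 × 18.64 = 50.71 h.
Total: 27.50 + 19.25 + 31.80 + 50.71 h.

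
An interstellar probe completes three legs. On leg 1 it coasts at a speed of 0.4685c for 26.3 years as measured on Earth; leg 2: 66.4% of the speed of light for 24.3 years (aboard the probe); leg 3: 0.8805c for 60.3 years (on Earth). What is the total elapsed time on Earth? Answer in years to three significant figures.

Leg 1: 26.3 years is already measured on Earth.
Leg 2: β = 0.664; γ = 1/√(1 − 0.664²) = 1/√0.5591 = 1.337; Δt_2 = 1.337 × 24.3 = 32.50 years.
Leg 3: 60.3 years is already measured on Earth.
Total: 26.30 + 32.50 + 60.30 years.

Δt = 119 years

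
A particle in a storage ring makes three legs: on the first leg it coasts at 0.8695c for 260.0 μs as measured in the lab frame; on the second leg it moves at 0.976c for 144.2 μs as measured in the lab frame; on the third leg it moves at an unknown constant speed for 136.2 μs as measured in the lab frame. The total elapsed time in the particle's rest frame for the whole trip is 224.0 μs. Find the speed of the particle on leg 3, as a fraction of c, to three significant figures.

β = 0.882

Leg 1: γ = 1/√(1 − 0.8695²) = 1/√0.2440 = 2.025; τ_1 = 260.0/2.025 = 128.4 μs.
Leg 2: γ = 1/√(1 − 0.976²) = 1/√0.04742 = 4.592; τ_2 = 144.2/4.592 = 31.40 μs.
Leg 3: speed unknown; τ_3 = 136.2/γ_3.
Total proper time: 128.4 + 31.40 + τ_3 = 224.0, so τ_3 = 224.0 − 159.8 = 64.17 μs.
γ_3 = 136.2/64.17 = 2.122; β = √(1 − 1/γ²) = √0.7780.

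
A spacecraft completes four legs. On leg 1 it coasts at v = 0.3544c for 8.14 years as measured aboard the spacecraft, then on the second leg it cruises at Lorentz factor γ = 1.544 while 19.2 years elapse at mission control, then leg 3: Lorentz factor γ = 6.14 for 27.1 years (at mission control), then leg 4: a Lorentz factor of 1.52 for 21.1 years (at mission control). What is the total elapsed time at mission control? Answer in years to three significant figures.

Leg 1: γ = 1/√(1 − 0.3544²) = 1/√0.8744 = 1.069; Δt_1 = 1.069 × 8.14 = 8.705 years.
Leg 2: 19.2 years is already measured at mission control.
Leg 3: 27.1 years is already measured at mission control.
Leg 4: 21.1 years is already measured at mission control.
Total: 8.705 + 19.20 + 27.10 + 21.10 years.

Δt = 76.1 years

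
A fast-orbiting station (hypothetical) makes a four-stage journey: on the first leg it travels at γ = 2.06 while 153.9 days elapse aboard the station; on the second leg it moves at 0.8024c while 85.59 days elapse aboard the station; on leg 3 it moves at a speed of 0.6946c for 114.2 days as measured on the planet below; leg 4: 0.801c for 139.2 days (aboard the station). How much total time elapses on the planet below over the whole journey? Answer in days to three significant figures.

Leg 1: γ = 2.06; Δt_1 = 2.060 × 153.9 = 317.0 days.
Leg 2: γ = 1/√(1 − 0.8024²) = 1/√0.3562 = 1.676; Δt_2 = 1.676 × 85.59 = 143.4 days.
Leg 3: 114.2 days is already measured on the planet below.
Leg 4: γ = 1/√(1 − 0.801²) = 1/√0.3584 = 1.670; Δt_4 = 1.670 × 139.2 = 232.5 days.
Total: 317.0 + 143.4 + 114.2 + 232.5 days.

Δt = 807 days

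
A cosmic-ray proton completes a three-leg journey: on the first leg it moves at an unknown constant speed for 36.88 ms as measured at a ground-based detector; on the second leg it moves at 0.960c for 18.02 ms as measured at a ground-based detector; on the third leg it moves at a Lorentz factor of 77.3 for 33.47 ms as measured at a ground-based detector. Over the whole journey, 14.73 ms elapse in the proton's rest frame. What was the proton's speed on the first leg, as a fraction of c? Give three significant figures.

β = 0.968

Leg 1: speed unknown; τ_1 = 36.88/γ_1.
Leg 2: γ = 1/√(1 − 0.960²) = 1/√0.07840 = 3.571; τ_2 = 18.02/3.571 = 5.046 ms.
Leg 3: γ = 77.3; τ_3 = 33.47/77.30 = 0.4330 ms.
Total proper time: τ_1 + 5.046 + 0.4330 = 14.73, so τ_1 = 14.73 − 5.479 = 9.251 ms.
γ_1 = 36.88/9.251 = 3.986; β = √(1 − 1/γ²) = √0.9371.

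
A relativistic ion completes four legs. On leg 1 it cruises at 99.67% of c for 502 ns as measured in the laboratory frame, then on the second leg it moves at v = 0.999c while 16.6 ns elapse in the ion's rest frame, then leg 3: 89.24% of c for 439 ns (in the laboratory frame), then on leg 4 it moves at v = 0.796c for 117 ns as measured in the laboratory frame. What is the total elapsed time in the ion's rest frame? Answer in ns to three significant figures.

Leg 1: β = 0.9967; γ = 1/√(1 − 0.9967²) = 1/√0.006589 = 12.32; τ_1 = 502/12.32 = 40.75 ns.
Leg 2: 16.6 ns is already measured in the ion's rest frame.
Leg 3: β = 0.8924; γ = 1/√(1 − 0.8924²) = 1/√0.2036 = 2.216; τ_3 = 439/2.216 = 198.1 ns.
Leg 4: γ = 1/√(1 − 0.796²) = 1/√0.3664 = 1.652; τ_4 = 117/1.652 = 70.82 ns.
Total: 40.75 + 16.60 + 198.1 + 70.82 ns.

τ = 326 ns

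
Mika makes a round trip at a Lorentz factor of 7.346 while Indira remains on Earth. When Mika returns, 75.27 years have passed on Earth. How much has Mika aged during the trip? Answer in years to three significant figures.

τ = 10.2 years

γ = 7.346
Mika's clock measures proper time along the trip: τ = Δt/γ = 75.27/7.346 years.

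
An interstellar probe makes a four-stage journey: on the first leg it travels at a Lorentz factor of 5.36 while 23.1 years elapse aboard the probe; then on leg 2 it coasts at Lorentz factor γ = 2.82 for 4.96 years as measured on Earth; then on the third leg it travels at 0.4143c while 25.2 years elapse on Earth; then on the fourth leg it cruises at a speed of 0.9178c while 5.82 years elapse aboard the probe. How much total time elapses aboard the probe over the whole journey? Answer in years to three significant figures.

Leg 1: 23.1 years is already measured aboard the probe.
Leg 2: γ = 2.82; τ_2 = 4.96/2.820 = 1.759 years.
Leg 3: γ = 1/√(1 − 0.4143²) = 1/√0.8284 = 1.099; τ_3 = 25.2/1.099 = 22.94 years.
Leg 4: 5.82 years is already measured aboard the probe.
Total: 23.10 + 1.759 + 22.94 + 5.820 years.

τ = 53.6 years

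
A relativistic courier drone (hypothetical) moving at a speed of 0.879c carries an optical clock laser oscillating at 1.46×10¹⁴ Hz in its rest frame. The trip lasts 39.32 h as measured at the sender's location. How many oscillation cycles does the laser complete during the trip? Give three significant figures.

N = 9.85×10¹⁸

γ = 1/√(1 − 0.879²) = 1/√0.2274 = 2.097
The oscillator's own cycle count is N = f × τ where τ is the proper time aboard the drone. τ = Δt/γ = 39.32/2.097 = 18.75 h = 6.750×10⁴ s.
N = 1.46×10¹⁴ × 6.750×10⁴ = 9.854×10¹⁸.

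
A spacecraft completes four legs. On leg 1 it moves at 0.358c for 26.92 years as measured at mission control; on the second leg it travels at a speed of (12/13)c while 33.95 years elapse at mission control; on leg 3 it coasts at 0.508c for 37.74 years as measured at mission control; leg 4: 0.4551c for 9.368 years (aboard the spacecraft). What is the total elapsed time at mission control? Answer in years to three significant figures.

Δt = 109 years

Leg 1: 26.92 years is already measured at mission control.
Leg 2: 33.95 years is already measured at mission control.
Leg 3: 37.74 years is already measured at mission control.
Leg 4: γ = 1/√(1 − 0.4551²) = 1/√0.7929 = 1.123; Δt_4 = 1.123 × 9.368 = 10.52 years.
Total: 26.92 + 33.95 + 37.74 + 10.52 years.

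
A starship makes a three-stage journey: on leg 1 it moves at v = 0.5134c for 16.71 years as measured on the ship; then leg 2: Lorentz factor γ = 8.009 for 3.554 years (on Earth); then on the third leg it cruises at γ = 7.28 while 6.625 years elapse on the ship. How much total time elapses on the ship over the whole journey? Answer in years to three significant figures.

τ = 23.8 years

Leg 1: 16.71 years is already measured on the ship.
Leg 2: γ = 8.009; τ_2 = 3.554/8.009 = 0.4438 years.
Leg 3: 6.625 years is already measured on the ship.
Total: 16.71 + 0.4438 + 6.625 years.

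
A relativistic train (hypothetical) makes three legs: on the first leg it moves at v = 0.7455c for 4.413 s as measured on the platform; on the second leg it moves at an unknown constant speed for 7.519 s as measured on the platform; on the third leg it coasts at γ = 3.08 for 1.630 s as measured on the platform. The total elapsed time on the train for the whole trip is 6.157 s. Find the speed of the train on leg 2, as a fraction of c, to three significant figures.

β = 0.934

Leg 1: γ = 1/√(1 − 0.7455²) = 1/√0.4442 = 1.500; τ_1 = 4.413/1.500 = 2.941 s.
Leg 2: speed unknown; τ_2 = 7.519/γ_2.
Leg 3: γ = 3.08; τ_3 = 1.630/3.080 = 0.5292 s.
Total proper time: 2.941 + τ_2 + 0.5292 = 6.157, so τ_2 = 6.157 − 3.471 = 2.686 s.
γ_2 = 7.519/2.686 = 2.799; β = √(1 − 1/γ²) = √0.8723.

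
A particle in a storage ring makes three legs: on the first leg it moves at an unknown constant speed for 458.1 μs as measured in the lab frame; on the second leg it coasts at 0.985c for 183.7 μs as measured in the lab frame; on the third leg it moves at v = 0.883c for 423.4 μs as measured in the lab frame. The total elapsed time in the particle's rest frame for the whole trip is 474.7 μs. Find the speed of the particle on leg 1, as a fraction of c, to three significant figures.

β = 0.846

Leg 1: speed unknown; τ_1 = 458.1/γ_1.
Leg 2: γ = 1/√(1 − 0.985²) = 1/√0.02977 = 5.795; τ_2 = 183.7/5.795 = 31.70 μs.
Leg 3: γ = 1/√(1 − 0.883²) = 1/√0.2203 = 2.131; τ_3 = 423.4/2.131 = 198.7 μs.
Total proper time: τ_1 + 31.70 + 198.7 = 474.7, so τ_1 = 474.7 − 230.4 = 244.3 μs.
γ_1 = 458.1/244.3 = 1.875; β = √(1 − 1/γ²) = √0.7157.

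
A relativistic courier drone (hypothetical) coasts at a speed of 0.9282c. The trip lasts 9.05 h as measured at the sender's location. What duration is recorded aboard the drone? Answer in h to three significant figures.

τ = 3.37 h

γ = 1/√(1 − 0.9282²) = 1/√0.1384 = 2.688
The interval measured at the sender's location is the dilated one; the clock aboard the drone measures the proper time τ = Δt/γ = 9.05/2.688 h.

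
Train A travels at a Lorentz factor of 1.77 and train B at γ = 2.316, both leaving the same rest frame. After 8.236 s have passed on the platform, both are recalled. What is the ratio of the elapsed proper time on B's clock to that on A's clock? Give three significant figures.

τ_B/τ_A = 0.764

A: γ = 1.77. B: γ = 2.316.
τ_A/τ_B = γ_B/γ_A = 2.316/1.770 = 1.308, so τ_B/τ_A = 0.7642.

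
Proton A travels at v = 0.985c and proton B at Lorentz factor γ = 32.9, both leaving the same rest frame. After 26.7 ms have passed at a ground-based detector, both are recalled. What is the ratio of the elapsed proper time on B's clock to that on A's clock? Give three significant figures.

A: γ = 1/√(1 − 0.985²) = 1/√0.02977 = 5.795. B: γ = 32.9.
τ_A/τ_B = γ_B/γ_A = 32.90/5.795 = 5.677, so τ_B/τ_A = 0.1761.

τ_B/τ_A = 0.176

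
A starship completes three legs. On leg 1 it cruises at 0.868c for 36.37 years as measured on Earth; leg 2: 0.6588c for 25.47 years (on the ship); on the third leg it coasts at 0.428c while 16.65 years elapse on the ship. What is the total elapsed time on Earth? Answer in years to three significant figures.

Leg 1: 36.37 years is already measured on Earth.
Leg 2: γ = 1/√(1 − 0.6588²) = 1/√0.5660 = 1.329; Δt_2 = 1.329 × 25.47 = 33.86 years.
Leg 3: γ = 1/√(1 − 0.428²) = 1/√0.8168 = 1.106; Δt_3 = 1.106 × 16.65 = 18.42 years.
Total: 36.37 + 33.86 + 18.42 years.

Δt = 88.6 years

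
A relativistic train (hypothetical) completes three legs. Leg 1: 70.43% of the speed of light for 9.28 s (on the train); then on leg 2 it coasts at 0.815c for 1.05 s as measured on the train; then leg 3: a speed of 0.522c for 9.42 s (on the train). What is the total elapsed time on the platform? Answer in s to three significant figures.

Leg 1: β = 0.7043; γ = 1/√(1 − 0.7043²) = 1/√0.5040 = 1.409; Δt_1 = 1.409 × 9.28 = 13.07 s.
Leg 2: γ = 1/√(1 − 0.815²) = 1/√0.3358 = 1.726; Δt_2 = 1.726 × 1.05 = 1.812 s.
Leg 3: γ = 1/√(1 − 0.522²) = 1/√0.7275 = 1.172; Δt_3 = 1.172 × 9.42 = 11.04 s.
Total: 13.07 + 1.812 + 11.04 s.

Δt = 25.9 s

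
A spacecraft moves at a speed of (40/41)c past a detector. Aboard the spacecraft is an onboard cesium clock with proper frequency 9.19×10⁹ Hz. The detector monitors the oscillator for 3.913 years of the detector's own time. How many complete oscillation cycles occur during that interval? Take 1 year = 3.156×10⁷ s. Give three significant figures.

N = 2.49×10¹⁷

γ = 1/√(1 − (40/41)²) = 41/9 ≈ 4.556
During 3.913 years of lab time, the oscillator's proper time advances by τ = Δt/γ = 3.913/4.556 = 0.8590 years = 2.711×10⁷ s.
N = f × τ = 9.19×10⁹ × 2.711×10⁷ = 2.491×10¹⁷.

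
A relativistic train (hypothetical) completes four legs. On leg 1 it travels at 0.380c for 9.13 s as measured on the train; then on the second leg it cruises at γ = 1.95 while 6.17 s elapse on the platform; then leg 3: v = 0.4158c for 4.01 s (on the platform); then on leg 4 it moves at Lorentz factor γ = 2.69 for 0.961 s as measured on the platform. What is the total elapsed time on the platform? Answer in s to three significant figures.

Δt = 21.0 s

Leg 1: γ = 1/√(1 − 0.380²) = 1/√0.8556 = 1.081; Δt_1 = 1.081 × 9.13 = 9.870 s.
Leg 2: 6.17 s is already measured on the platform.
Leg 3: 4.01 s is already measured on the platform.
Leg 4: 0.961 s is already measured on the platform.
Total: 9.870 + 6.170 + 4.010 + 0.9610 s.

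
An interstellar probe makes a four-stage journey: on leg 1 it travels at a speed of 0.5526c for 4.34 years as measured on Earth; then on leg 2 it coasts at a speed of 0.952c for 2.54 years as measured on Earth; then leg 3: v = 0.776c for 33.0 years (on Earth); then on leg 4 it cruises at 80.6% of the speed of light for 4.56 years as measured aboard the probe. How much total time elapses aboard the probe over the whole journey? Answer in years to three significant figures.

τ = 29.8 years

Leg 1: γ = 1/√(1 − 0.5526²) = 1/√0.6946 = 1.200; τ_1 = 4.34/1.200 = 3.617 years.
Leg 2: γ = 1/√(1 − 0.952²) = 1/√0.09370 = 3.267; τ_2 = 2.54/3.267 = 0.7775 years.
Leg 3: γ = 1/√(1 − 0.776²) = 1/√0.3978 = 1.585; τ_3 = 33.0/1.585 = 20.81 years.
Leg 4: 4.56 years is already measured aboard the probe.
Total: 3.617 + 0.7775 + 20.81 + 4.560 years.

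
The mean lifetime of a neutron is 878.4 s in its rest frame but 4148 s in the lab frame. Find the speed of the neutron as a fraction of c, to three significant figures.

γ = Δt/τ₀ = 4148/878.4 = 4.722
β = √(1 − 1/γ²) = √(1 − 0.04484) = √0.9552

β = 0.977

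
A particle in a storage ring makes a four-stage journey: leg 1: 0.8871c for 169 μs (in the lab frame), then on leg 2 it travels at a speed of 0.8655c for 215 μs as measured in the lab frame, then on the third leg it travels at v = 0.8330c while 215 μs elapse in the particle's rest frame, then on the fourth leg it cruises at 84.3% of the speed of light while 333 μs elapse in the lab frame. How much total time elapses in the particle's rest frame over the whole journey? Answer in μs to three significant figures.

τ = 580 μs

Leg 1: γ = 1/√(1 − 0.8871²) = 1/√0.2131 = 2.166; τ_1 = 169/2.166 = 78.01 μs.
Leg 2: γ = 1/√(1 − 0.8655²) = 1/√0.2509 = 1.996; τ_2 = 215/1.996 = 107.7 μs.
Leg 3: 215 μs is already measured in the particle's rest frame.
Leg 4: β = 0.843; γ = 1/√(1 − 0.843²) = 1/√0.2894 = 1.859; τ_4 = 333/1.859 = 179.1 μs.
Total: 78.01 + 107.7 + 215.0 + 179.1 μs.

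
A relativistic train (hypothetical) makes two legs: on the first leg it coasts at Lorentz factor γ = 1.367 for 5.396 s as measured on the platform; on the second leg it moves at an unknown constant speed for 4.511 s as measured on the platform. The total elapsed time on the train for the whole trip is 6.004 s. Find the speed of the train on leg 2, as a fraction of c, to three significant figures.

β = 0.890

Leg 1: γ = 1.367; τ_1 = 5.396/1.367 = 3.947 s.
Leg 2: speed unknown; τ_2 = 4.511/γ_2.
Total proper time: 3.947 + τ_2 = 6.004, so τ_2 = 6.004 − 3.947 = 2.057 s.
γ_2 = 4.511/2.057 = 2.193; β = √(1 − 1/γ²) = √0.7921.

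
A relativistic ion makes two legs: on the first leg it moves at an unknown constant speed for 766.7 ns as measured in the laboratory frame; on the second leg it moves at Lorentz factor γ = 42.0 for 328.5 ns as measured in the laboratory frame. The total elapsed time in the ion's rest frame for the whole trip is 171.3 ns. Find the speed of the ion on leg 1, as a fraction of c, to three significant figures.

β = 0.977

Leg 1: speed unknown; τ_1 = 766.7/γ_1.
Leg 2: γ = 42.0; τ_2 = 328.5/42.00 = 7.821 ns.
Total proper time: τ_1 + 7.821 = 171.3, so τ_1 = 171.3 − 7.821 = 163.5 ns.
γ_1 = 766.7/163.5 = 4.690; β = √(1 − 1/γ²) = √0.9545.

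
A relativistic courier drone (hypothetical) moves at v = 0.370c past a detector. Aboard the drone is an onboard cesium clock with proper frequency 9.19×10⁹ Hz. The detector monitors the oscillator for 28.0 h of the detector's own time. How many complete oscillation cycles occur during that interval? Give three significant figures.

γ = 1/√(1 − 0.370²) = 1/√0.8631 = 1.076
During 28.0 h of lab time, the oscillator's proper time advances by τ = Δt/γ = 28.0/1.076 = 26.01 h = 9.365×10⁴ s.
N = f × τ = 9.19×10⁹ × 9.365×10⁴ = 8.606×10¹⁴.

N = 8.61×10¹⁴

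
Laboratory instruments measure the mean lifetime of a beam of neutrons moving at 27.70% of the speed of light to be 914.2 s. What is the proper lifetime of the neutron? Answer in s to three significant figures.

β = 0.2770; γ = 1/√(1 − 0.2770²) = 1/√0.9233 = 1.041
The lab-frame lifetime is the dilated interval; the proper lifetime is τ₀ = Δt/γ = 914.2/1.041 s.

τ₀ = 878 s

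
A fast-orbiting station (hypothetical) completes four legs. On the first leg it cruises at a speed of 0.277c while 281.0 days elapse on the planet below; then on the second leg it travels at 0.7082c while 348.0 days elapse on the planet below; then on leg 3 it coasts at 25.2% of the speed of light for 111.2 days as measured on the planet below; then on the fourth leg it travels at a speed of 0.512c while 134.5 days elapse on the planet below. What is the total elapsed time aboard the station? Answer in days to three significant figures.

Leg 1: γ = 1/√(1 − 0.277²) = 1/√0.9233 = 1.041; τ_1 = 281.0/1.041 = 270.0 days.
Leg 2: γ = 1/√(1 − 0.7082²) = 1/√0.4985 = 1.416; τ_2 = 348.0/1.416 = 245.7 days.
Leg 3: β = 0.252; γ = 1/√(1 − 0.252²) = 1/√0.9365 = 1.033; τ_3 = 111.2/1.033 = 107.6 days.
Leg 4: γ = 1/√(1 − 0.512²) = 1/√0.7379 = 1.164; τ_4 = 134.5/1.164 = 115.5 days.
Total: 270.0 + 245.7 + 107.6 + 115.5 days.

τ = 739 days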